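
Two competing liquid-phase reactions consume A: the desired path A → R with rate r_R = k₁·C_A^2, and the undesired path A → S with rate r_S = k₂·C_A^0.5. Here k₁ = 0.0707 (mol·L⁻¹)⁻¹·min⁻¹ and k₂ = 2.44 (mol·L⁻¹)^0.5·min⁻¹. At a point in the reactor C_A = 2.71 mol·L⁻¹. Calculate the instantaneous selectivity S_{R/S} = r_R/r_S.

0.129

S_{R/S} = r_R/r_S = (k₁·C_A^2)/(k₂·C_A^0.5) = (k₁/k₂)·C_A^1.5.
= (0.0707×2.710^2) / (2.44×2.710^0.5) = 0.5192/4.017 = 0.129.
Since the desired path is higher order in A, keeping C_A high (PFR or concentrated feed) favours R.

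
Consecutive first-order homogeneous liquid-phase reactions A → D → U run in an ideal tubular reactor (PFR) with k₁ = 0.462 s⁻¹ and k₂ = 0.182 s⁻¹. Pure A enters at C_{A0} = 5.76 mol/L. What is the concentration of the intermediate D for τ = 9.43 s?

1.59 mol/L

For first-order series with pure A initially, C_D(τ) = k₁C_{A0}/(k₂−k₁)·(e^(−k₁τ) − e^(−k₂τ)).
e^(−k₁τ) = e^(−0.462×9.43) = e^(−4.357) = 0.01282; e^(−k₂τ) = e^(−1.716) = 0.1797.
C_D = 0.462×5.76/(0.182−0.462) × (0.01282−0.1797) = (-9.504)×(-0.1669) = 1.586 mol/L.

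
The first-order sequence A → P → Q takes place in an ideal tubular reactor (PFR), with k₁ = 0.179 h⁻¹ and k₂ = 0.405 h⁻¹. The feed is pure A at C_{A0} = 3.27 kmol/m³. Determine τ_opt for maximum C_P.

3.61 h

The intermediate peaks when r₁ = r₂, i.e. k₁e^(−k₁τ) = k₂e^(−k₂τ), giving τ_opt = ln(k₂/k₁)/(k₂−k₁).
= ln(0.405/0.179)/(0.405−0.179) = ln(2.263)/0.2260 = 0.8165/0.2260 = 3.61 h.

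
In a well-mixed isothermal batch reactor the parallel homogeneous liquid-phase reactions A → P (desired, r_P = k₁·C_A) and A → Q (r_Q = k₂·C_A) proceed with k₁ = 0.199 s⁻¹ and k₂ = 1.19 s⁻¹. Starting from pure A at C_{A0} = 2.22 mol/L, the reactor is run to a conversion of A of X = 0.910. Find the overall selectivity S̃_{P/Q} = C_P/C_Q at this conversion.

C_A = C_{A0}(1−X) = 0.1998 mol/L.
Both paths are first order in A, so the instantaneous fraction to P is constant: dC_P/d(−C_A) = k₁/(k₁+k₂) = 0.1433.
C_P = 0.1433·(C_{A0}−C_A) = 0.1433×2.020 = 0.289 mol/L.
C_Q = (C_{A0}−C_A)−C_P = 1.731 mol/L; S̃_{P/Q} = 0.2894/1.731 = 0.167.

0.167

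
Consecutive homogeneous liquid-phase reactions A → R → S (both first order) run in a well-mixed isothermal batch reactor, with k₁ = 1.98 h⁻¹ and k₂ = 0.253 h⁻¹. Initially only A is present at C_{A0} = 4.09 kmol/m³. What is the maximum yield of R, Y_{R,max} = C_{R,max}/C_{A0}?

0.740

Evaluating C_R at t_opt = ln(k₂/k₁)/(k₂−k₁) gives C_{R,max}/C_{A0} = (k₁/k₂)^[k₂/(k₂−k₁)].
= (1.98/0.253)^(0.253/(0.253−1.98)) = (7.826)^(-0.1465) = 0.7398.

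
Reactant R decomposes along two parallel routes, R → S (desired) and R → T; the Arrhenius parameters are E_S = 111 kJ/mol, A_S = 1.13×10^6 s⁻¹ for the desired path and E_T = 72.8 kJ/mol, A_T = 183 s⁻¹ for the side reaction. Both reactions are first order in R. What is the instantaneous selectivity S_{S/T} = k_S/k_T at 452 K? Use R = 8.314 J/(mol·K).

k_S/k_T = (A_S/A_T)·exp[−(E_S−E_T)/(RT)] = (A_S/A_T)·exp[(E_T−E_S)/(RT)].
(E_T−E_S)/(RT) = (72.8−111)×10³/(8.314×452) = -38200/3758 = -10.17.
k_S/k_T = (1.13×10^6/183)·exp(-10.17) = 6175 × 3.849×10^-5 = 0.238.
Since E_S > E_T, raising the temperature improves selectivity toward S.

0.238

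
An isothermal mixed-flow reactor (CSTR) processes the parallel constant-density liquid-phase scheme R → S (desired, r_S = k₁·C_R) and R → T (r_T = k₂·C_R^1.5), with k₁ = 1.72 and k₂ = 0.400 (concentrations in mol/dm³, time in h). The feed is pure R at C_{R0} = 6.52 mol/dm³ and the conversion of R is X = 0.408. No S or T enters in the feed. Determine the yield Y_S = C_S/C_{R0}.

Exit C_R = C_{R0}(1−X) = 6.52×0.592 = 3.860 mol/dm³.
A CSTR operates uniformly at the exit composition, giving r_S = 6.639 and r_T = 3.033 (each k·C_R^n at C_R = 3.860).
Fraction of consumed R going to S: r_S/(r_S+r_T) = 0.6864.
C_S = 0.6864·C_{R0}·X = 0.6864×6.52×0.408 = 1.83 mol/dm³; Y_S = C_S/C_{R0} = 0.280.

0.280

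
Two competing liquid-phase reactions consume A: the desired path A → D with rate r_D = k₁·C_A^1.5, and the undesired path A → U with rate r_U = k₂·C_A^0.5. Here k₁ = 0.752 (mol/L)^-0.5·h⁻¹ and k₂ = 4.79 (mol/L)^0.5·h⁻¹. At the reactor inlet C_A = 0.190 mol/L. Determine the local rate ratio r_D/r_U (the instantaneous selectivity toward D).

S_{D/U} = r_D/r_U = (k₁·C_A^1.5)/(k₂·C_A^0.5) = (k₁/k₂)·C_A.
= (0.752×0.1900^1.5) / (4.79×0.1900^0.5) = 0.06228/2.088 = 0.0298.

0.0298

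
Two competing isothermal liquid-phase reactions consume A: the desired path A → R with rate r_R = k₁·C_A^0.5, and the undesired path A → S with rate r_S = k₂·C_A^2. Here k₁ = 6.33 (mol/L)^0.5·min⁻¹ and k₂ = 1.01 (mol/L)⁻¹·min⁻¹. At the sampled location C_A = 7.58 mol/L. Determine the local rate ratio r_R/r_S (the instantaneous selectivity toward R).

S_{R/S} = r_R/r_S = (k₁·C_A^0.5)/(k₂·C_A^2) = (k₁/k₂)·C_A^-1.5.
= (6.33×7.580^0.5) / (1.01×7.580^2) = 17.43/58.03 = 0.300.
The undesired path is higher order in A, so low C_A (CSTR or dilute feed) favours R.

0.300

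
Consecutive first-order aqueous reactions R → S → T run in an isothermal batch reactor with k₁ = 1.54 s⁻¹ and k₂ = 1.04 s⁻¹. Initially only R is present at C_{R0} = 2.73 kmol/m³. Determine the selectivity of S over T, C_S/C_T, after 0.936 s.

1.32

The intermediate concentration in a first-order A→B→C sequence is C_S = k₁C_{R0}(e^(−k₁t) − e^(−k₂t))/(k₂−k₁).
e^(−k₁t) = e^(−1.54×0.936) = e^(−1.441) = 0.2366; e^(−k₂t) = e^(−0.9734) = 0.3778.
C_S = 1.54×2.73/(1.04−1.54) × (0.2366−0.3778) = (-8.408)×(-0.1412) = 1.187 kmol/m³.
C_R = C_{R0}e^(−k₁t) = 0.6459 kmol/m³, so C_T = C_{R0}−C_R−C_S = 0.8969 kmol/m³; C_S/C_T = 1.32.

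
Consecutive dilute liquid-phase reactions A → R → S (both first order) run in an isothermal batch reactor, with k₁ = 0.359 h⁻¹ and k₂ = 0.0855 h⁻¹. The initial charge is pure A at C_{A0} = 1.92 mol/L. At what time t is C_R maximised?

5.25 h

Setting dC_R/dt = 0 gives t_opt = ln(k₂/k₁)/(k₂−k₁).
= ln(0.0855/0.359)/(0.0855−0.359) = ln(0.2382)/-0.2735 = -1.435/-0.2735 = 5.25 h.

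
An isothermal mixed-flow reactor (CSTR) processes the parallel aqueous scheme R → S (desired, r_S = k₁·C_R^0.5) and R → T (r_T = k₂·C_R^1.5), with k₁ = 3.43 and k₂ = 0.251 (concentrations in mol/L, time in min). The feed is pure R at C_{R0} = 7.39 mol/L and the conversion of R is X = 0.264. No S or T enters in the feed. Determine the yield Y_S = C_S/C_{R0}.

0.189

Exit C_R = C_{R0}(1−X) = 7.39×0.736 = 5.439 mol/L.
Rates in a CSTR are evaluated at the outlet concentration: r_S = 3.43×5.439^0.5 = 7.999, r_T = 0.251×5.439^1.5 = 3.184.
Fraction of consumed R going to S: r_S/(r_S+r_T) = 0.7153.
C_S = 0.7153·C_{R0}·X = 0.7153×7.39×0.264 = 1.40 mol/L; Y_S = C_S/C_{R0} = 0.189.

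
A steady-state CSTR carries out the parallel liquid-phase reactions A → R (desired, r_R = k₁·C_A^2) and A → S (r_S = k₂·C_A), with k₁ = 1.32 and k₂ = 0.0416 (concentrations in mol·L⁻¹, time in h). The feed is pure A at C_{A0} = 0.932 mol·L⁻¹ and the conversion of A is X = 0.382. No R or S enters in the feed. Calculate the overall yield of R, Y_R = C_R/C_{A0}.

Exit C_A = C_{A0}(1−X) = 0.932×0.618 = 0.5760 mol·L⁻¹.
In a CSTR the entire volume is at exit conditions, so r_R = 1.32×0.5760^2 = 0.4379 and r_S = 0.0416×0.5760 = 0.02396.
Fraction of consumed A going to R: r_R/(r_R+r_S) = 0.9481.
C_R = 0.9481·C_{A0}·X = 0.9481×0.932×0.382 = 0.338 mol·L⁻¹; Y_R = C_R/C_{A0} = 0.362.

0.362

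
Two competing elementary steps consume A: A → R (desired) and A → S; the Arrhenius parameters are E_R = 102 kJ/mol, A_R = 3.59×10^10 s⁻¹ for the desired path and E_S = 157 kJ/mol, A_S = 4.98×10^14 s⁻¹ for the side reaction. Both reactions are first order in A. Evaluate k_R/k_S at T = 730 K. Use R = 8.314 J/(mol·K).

k_R/k_S = (A_R/A_S)·exp[−(E_R−E_S)/(RT)] = (A_R/A_S)·exp[(E_S−E_R)/(RT)].
(E_S−E_R)/(RT) = (157−102)×10³/(8.314×730) = 55000/6069 = 9.062.
k_R/k_S = (3.59×10^10/4.98×10^14)·exp(9.062) = 7.209×10^-5 × 8622 = 0.622.
Since E_R < E_S, lowering the temperature improves selectivity toward R.

0.622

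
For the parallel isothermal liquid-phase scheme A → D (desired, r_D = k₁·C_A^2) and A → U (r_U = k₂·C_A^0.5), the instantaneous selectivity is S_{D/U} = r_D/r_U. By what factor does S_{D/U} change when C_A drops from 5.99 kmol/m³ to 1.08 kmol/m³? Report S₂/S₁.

0.0766

S_{D/U} = (k₁/k₂)·C_A^1.5, so S₂/S₁ = (C_{A,2}/C_{A,1})^1.5.
= (1.08/5.99)^1.5 = (0.1803)^1.5 = 0.0766.
Selectivity toward D falls as C_A falls — high-concentration operation is favoured.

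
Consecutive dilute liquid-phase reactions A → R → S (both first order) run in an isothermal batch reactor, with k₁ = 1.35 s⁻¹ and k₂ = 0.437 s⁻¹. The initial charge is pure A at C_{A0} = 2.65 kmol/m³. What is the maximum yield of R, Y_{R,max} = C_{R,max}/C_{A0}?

Evaluating C_R at t_opt = ln(k₂/k₁)/(k₂−k₁) gives C_{R,max}/C_{A0} = (k₁/k₂)^[k₂/(k₂−k₁)].
= (1.35/0.437)^(0.437/(0.437−1.35)) = (3.089)^(-0.4786) = 0.5828.

0.583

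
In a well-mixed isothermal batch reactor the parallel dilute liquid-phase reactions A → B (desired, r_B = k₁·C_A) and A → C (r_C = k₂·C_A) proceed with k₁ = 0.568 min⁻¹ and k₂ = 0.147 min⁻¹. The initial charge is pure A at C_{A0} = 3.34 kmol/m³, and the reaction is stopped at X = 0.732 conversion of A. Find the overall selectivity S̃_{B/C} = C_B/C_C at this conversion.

C_A = C_{A0}(1−X) = 0.8951 kmol/m³.
Both paths are first order in A, so the instantaneous fraction to B is constant: dC_B/d(−C_A) = k₁/(k₁+k₂) = 0.7944.
C_B = 0.7944·(C_{A0}−C_A) = 0.7944×2.445 = 1.94 kmol/m³.
C_C = (C_{A0}−C_A)−C_B = 0.5027 kmol/m³; S̃_{B/C} = 1.942/0.5027 = 3.86.

3.86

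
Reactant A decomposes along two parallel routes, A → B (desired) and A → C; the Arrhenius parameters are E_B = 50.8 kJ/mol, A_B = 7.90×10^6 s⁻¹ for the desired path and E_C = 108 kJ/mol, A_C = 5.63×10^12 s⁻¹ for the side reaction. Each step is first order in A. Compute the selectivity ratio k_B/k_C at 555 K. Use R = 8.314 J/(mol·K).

Since both paths have the same order in A, the concentration cancels and S_{B/C} = k_B/k_C = (A_B/A_C)·exp[(E_C−E_B)/(RT)].
(E_C−E_B)/(RT) = (108−50.8)×10³/(8.314×555) = 57200/4614 = 12.40.
k_B/k_C = (7.90×10^6/5.63×10^12)·exp(12.40) = 1.403×10^-6 × 2.419×10^5 = 0.339.

0.339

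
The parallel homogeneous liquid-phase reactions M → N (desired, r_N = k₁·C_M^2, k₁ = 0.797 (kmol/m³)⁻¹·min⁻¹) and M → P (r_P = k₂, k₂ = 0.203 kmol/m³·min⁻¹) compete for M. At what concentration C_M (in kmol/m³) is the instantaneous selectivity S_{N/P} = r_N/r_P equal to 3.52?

0.947 kmol/m³

S_{N/P} = (k₁/k₂)·C_M^2 ⇒ C_M = (S·k₂/k₁)^(0.5).
= (3.52×0.203/0.797)^(0.5) = (0.8966)^(0.5) = 0.947 kmol/m³.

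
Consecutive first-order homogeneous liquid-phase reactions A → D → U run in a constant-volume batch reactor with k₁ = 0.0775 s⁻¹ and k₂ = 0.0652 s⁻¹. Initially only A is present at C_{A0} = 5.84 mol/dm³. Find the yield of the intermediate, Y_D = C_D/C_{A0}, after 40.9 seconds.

0.173

Solving the coupled first-order balances gives C_D(t) = [k₁/(k₂−k₁)]·C_{A0}·(e^(−k₁t) − e^(−k₂t)).
e^(−k₁t) = e^(−0.0775×40.9) = e^(−3.170) = 0.04201; e^(−k₂t) = e^(−2.667) = 0.06948.
C_D = 0.0775×5.84/(0.0652−0.0775) × (0.04201−0.06948) = (-36.80)×(-0.02747) = 1.011 mol/dm³.
Y_D = C_D/C_{A0} = 1.011/5.84 = 0.173.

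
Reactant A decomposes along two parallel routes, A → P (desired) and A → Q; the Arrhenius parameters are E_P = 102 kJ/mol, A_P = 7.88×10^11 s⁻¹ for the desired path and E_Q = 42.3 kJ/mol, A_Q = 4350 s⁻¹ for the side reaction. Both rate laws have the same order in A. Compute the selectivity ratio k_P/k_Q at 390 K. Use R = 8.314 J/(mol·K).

With equal orders, S_{P/Q} = k_P/k_Q = (A_P/A_Q)·exp[(E_Q−E_P)/(RT)].
(E_Q−E_P)/(RT) = (42.3−102)×10³/(8.314×390) = -59700/3242 = -18.41.
k_P/k_Q = (7.88×10^11/4350)·exp(-18.41) = 1.811×10^8 × 1.009×10^-8 = 1.83.
Since E_P > E_Q, raising the temperature improves selectivity toward P.

1.83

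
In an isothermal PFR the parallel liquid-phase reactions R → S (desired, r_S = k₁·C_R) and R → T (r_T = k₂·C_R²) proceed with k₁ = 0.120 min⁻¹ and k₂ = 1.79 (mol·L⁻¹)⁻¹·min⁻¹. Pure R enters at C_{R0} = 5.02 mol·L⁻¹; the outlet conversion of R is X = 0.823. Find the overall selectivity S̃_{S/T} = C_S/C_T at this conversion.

C_R = C_{R0}(1−X) = 0.8885 mol·L⁻¹.
Along a PFR/batch, dC_S/dC_R = −r_S/(r_S+r_T) = −k₁/(k₁+k₂·C_R).
Integrating from C_{R0} to C_R: C_S = (0.120/1.79)·ln[(0.120+1.79·5.02)/(0.120+1.79·0.889)] = 0.06704·ln(9.106/1.710) = 0.1121 mol·L⁻¹.
C_T = (C_{R0}−C_R)−C_S = 4.019 mol·L⁻¹; S̃_{S/T} = 0.1121/4.019 = 0.0279.

0.0279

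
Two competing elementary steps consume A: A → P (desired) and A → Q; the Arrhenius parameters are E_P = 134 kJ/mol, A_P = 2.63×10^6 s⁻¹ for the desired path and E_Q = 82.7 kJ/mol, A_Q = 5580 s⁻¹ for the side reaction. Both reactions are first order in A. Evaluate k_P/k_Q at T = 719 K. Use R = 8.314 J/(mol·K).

Since both paths have the same order in A, the concentration cancels and S_{P/Q} = k_P/k_Q = (A_P/A_Q)·exp[(E_Q−E_P)/(RT)].
(E_Q−E_P)/(RT) = (82.7−134)×10³/(8.314×719) = -51300/5978 = -8.582.
k_P/k_Q = (2.63×10^6/5580)·exp(-8.582) = 471.3 × 1.875×10^-4 = 0.0884.

0.0884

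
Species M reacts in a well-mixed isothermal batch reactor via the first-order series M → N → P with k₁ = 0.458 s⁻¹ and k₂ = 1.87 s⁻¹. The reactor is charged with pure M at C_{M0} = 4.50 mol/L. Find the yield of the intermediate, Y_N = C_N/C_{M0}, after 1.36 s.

0.148

Solving the coupled first-order balances gives C_N(t) = [k₁/(k₂−k₁)]·C_{M0}·(e^(−k₁t) − e^(−k₂t)).
e^(−k₁t) = e^(−0.458×1.36) = e^(−0.6229) = 0.5364; e^(−k₂t) = e^(−2.543) = 0.07861.
C_N = 0.458×4.50/(1.87−0.458) × (0.5364−0.07861) = 1.460×0.4578 = 0.6682 mol/L.
Y_N = C_N/C_{M0} = 0.6682/4.50 = 0.148.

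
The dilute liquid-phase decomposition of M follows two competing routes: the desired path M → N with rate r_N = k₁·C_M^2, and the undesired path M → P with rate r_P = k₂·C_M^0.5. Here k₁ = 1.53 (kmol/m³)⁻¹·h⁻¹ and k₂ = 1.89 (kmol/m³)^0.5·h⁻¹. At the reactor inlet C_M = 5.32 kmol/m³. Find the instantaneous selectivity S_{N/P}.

S_{N/P} = r_N/r_P = (k₁·C_M^2)/(k₂·C_M^0.5) = (k₁/k₂)·C_M^1.5.
= (1.53×5.320^2) / (1.89×5.320^0.5) = 43.30/4.359 = 9.93.
Since the desired path is higher order in M, keeping C_M high (PFR or concentrated feed) favours N.

9.93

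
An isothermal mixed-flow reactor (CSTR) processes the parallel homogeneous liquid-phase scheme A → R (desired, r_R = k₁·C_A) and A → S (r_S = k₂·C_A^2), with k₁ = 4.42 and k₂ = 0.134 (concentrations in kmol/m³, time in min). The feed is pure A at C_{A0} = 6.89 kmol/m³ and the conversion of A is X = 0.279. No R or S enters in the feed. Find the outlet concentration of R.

1.67 kmol/m³

Exit C_A = C_{A0}(1−X) = 6.89×0.721 = 4.968 kmol/m³.
Rates in a CSTR are evaluated at the outlet concentration: r_R = 4.42×4.968 = 21.96, r_S = 0.134×4.968^2 = 3.307.
Fraction of consumed A going to R: r_R/(r_R+r_S) = 0.8691.
C_R = 0.8691·C_{A0}·X = 0.8691×6.89×0.279 = 1.67 kmol/m³.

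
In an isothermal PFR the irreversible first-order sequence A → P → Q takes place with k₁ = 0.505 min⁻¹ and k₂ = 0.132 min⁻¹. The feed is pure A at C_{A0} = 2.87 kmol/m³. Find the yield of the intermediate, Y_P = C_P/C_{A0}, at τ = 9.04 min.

Solving the coupled first-order balances gives C_P(τ) = [k₁/(k₂−k₁)]·C_{A0}·(e^(−k₁τ) − e^(−k₂τ)).
e^(−k₁τ) = e^(−0.505×9.04) = e^(−4.565) = 0.01041; e^(−k₂τ) = e^(−1.193) = 0.3032.
C_P = 0.505×2.87/(0.132−0.505) × (0.01041−0.3032) = (-3.886)×(-0.2928) = 1.138 kmol/m³.
Y_P = C_P/C_{A0} = 1.138/2.87 = 0.396.

0.396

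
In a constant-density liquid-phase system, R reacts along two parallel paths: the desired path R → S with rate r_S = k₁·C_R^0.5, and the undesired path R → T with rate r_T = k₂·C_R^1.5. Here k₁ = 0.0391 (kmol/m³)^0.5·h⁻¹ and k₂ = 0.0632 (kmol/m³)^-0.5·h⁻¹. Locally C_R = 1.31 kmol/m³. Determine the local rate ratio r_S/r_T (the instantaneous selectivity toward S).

S_{S/T} = r_S/r_T = (k₁·C_R^0.5)/(k₂·C_R^1.5) = (k₁/k₂)·C_R⁻¹.
= (0.0391×1.310^0.5) / (0.0632×1.310^1.5) = 0.04475/0.09476 = 0.472.
The undesired path is higher order in R, so low C_R (CSTR or dilute feed) favours S.

0.472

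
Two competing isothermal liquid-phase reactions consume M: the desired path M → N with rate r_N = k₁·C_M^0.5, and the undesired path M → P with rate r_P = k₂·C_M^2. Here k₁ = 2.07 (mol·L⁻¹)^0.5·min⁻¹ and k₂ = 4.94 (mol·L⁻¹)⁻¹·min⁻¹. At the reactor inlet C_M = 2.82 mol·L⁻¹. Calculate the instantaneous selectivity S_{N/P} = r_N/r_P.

0.0885

S_{N/P} = r_N/r_P = (k₁·C_M^0.5)/(k₂·C_M^2) = (k₁/k₂)·C_M^-1.5.
= (2.07×2.820^0.5) / (4.94×2.820^2) = 3.476/39.28 = 0.0885.
The undesired path is higher order in M, so low C_M (CSTR or dilute feed) favours N.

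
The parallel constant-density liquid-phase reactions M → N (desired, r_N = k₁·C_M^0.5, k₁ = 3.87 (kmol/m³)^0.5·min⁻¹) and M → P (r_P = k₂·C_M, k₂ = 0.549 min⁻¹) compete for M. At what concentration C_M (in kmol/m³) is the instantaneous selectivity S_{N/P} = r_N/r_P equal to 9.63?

S_{N/P} = (k₁/k₂)·C_M^-0.5 ⇒ C_M = (S·k₂/k₁)^(-2).
= (9.63×0.549/3.87)^(-2) = (1.366)^(-2) = 0.536 kmol/m³.

0.536 kmol/m³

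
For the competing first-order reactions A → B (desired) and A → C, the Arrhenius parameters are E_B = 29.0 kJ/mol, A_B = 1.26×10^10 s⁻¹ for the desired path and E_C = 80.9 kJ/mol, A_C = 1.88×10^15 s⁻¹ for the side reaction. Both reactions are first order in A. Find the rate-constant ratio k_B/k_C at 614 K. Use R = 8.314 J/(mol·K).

k_B/k_C = (A_B/A_C)·exp[−(E_B−E_C)/(RT)] = (A_B/A_C)·exp[(E_C−E_B)/(RT)].
(E_C−E_B)/(RT) = (80.9−29.0)×10³/(8.314×614) = 51900/5105 = 10.17.
k_B/k_C = (1.26×10^10/1.88×10^15)·exp(10.17) = 6.702×10^-6 × 26028 = 0.174.

0.174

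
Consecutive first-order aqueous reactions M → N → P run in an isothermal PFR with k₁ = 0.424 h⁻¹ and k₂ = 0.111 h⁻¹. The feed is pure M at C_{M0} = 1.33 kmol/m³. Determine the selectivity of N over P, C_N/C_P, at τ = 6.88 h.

For first-order series with pure M initially, C_N(τ) = k₁C_{M0}/(k₂−k₁)·(e^(−k₁τ) − e^(−k₂τ)).
e^(−k₁τ) = e^(−0.424×6.88) = e^(−2.917) = 0.05409; e^(−k₂τ) = e^(−0.7637) = 0.4659.
C_N = 0.424×1.33/(0.111−0.424) × (0.05409−0.4659) = (-1.802)×(-0.4119) = 0.7420 kmol/m³.
C_M = C_{M0}e^(−k₁τ) = 0.07194 kmol/m³, so C_P = C_{M0}−C_M−C_N = 0.5160 kmol/m³; C_N/C_P = 1.44.

1.44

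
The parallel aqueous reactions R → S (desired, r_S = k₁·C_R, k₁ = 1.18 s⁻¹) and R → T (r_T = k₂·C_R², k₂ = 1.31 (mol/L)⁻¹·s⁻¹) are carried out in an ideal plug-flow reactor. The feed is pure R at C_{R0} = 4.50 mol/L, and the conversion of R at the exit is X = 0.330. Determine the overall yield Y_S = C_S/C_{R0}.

C_R = C_{R0}(1−X) = 3.015 mol/L.
Along a PFR/batch, dC_S/dC_R = −r_S/(r_S+r_T) = −k₁/(k₁+k₂·C_R).
Integrating from C_{R0} to C_R: C_S = (1.18/1.31)·ln[(1.18+1.31·4.50)/(1.18+1.31·3.01)] = 0.9008·ln(7.075/5.130) = 0.2896 mol/L.
Y_S = C_S/C_{R0} = 0.2896/4.50 = 0.0644.

0.0644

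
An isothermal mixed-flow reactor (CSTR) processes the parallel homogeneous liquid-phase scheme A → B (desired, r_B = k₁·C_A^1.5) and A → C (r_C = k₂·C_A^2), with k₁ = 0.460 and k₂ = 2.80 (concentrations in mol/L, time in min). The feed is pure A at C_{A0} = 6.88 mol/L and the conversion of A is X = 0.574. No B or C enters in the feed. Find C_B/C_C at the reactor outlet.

0.0960

Exit C_A = C_{A0}(1−X) = 6.88×0.426 = 2.931 mol/L.
In a CSTR the entire volume is at exit conditions, so r_B = 0.460×2.931^1.5 = 2.308 and r_C = 2.80×2.931^2 = 24.05.
Overall selectivity = C_B/C_C = r_Bτ/(r_Cτ) = r_B/r_C = 0.0960.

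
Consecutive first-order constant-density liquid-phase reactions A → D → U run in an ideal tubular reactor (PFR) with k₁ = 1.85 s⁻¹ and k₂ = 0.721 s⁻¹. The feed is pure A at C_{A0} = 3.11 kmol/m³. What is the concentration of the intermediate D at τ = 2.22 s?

Solving the coupled first-order balances gives C_D(τ) = [k₁/(k₂−k₁)]·C_{A0}·(e^(−k₁τ) − e^(−k₂τ)).
e^(−k₁τ) = e^(−1.85×2.22) = e^(−4.107) = 0.01646; e^(−k₂τ) = e^(−1.601) = 0.2018.
C_D = 1.85×3.11/(0.721−1.85) × (0.01646−0.2018) = (-5.096)×(-0.1853) = 0.9444 kmol/m³.

0.944 kmol/m³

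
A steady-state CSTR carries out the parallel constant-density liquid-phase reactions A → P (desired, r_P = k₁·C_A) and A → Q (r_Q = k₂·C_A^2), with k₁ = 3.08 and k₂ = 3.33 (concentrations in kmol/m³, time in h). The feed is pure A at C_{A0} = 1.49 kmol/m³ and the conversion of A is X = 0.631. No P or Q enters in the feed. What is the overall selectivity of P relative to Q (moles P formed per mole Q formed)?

Exit C_A = C_{A0}(1−X) = 1.49×0.369 = 0.5498 kmol/m³.
In a CSTR the entire volume is at exit conditions, so r_P = 3.08×0.5498 = 1.693 and r_Q = 3.33×0.5498^2 = 1.007.
Overall selectivity = C_P/C_Q = r_Pτ/(r_Qτ) = r_P/r_Q = 1.68.

1.68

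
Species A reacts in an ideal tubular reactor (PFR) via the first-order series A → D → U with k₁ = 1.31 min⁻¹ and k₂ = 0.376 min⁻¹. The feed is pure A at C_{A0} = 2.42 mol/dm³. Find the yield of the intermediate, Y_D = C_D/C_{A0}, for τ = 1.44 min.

0.604

Solving the coupled first-order balances gives C_D(τ) = [k₁/(k₂−k₁)]·C_{A0}·(e^(−k₁τ) − e^(−k₂τ)).
e^(−k₁τ) = e^(−1.31×1.44) = e^(−1.886) = 0.1516; e^(−k₂τ) = e^(−0.5414) = 0.5819.
C_D = 1.31×2.42/(0.376−1.31) × (0.1516−0.5819) = (-3.394)×(-0.4303) = 1.461 mol/dm³.
Y_D = C_D/C_{A0} = 1.461/2.42 = 0.604.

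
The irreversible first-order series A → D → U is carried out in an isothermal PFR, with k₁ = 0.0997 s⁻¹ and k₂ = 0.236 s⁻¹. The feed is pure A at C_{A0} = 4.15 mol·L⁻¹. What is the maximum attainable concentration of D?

At the optimum, C_{D,max}/C_{A0} = (k₁/k₂)^[k₂/(k₂−k₁)].
= (0.0997/0.236)^(0.236/(0.236−0.0997)) = (0.4225)^(1.731) = 0.2249.
C_{D,max} = 0.2249×4.15 = 0.933 mol·L⁻¹.

0.933 mol·L⁻¹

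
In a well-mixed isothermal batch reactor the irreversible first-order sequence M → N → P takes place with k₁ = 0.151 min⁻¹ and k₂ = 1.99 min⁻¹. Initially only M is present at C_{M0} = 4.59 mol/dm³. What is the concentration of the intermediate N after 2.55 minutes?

Solving the coupled first-order balances gives C_N(t) = [k₁/(k₂−k₁)]·C_{M0}·(e^(−k₁t) − e^(−k₂t)).
e^(−k₁t) = e^(−0.151×2.55) = e^(−0.3850) = 0.6804; e^(−k₂t) = e^(−5.074) = 0.006254.
C_N = 0.151×4.59/(1.99−0.151) × (0.6804−0.006254) = 0.3769×0.6742 = 0.2541 mol/dm³.

0.254 mol/dm³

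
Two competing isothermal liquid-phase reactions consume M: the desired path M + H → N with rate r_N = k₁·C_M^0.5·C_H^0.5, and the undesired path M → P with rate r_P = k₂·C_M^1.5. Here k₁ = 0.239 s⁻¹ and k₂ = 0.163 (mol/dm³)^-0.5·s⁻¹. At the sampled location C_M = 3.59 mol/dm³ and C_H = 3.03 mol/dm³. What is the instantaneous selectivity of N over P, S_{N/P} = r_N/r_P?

S_{N/P} = r_N/r_P = (k₁·C_M^0.5·C_H^0.5)/(k₂·C_M^1.5) = (k₁/k₂)·C_M⁻¹·C_H^0.5.
= (0.239×3.590^0.5×3.030^0.5) / (0.163×3.590^1.5) = 0.7883/1.109 = 0.711.
The undesired path is higher order in M, so low C_M (CSTR or dilute feed) favours N.

0.711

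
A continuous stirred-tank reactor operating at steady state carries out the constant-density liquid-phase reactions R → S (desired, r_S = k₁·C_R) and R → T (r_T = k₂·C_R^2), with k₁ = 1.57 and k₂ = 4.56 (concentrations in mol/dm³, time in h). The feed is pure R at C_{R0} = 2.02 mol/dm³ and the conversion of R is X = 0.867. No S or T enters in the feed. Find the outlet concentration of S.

Exit C_R = C_{R0}(1−X) = 2.02×0.133 = 0.2687 mol/dm³.
In a CSTR the entire volume is at exit conditions, so r_S = 1.57×0.2687 = 0.4218 and r_T = 4.56×0.2687^2 = 0.3291.
Fraction of consumed R going to S: r_S/(r_S+r_T) = 0.5617.
C_S = 0.5617·C_{R0}·X = 0.5617×2.02×0.867 = 0.984 mol/dm³.

0.984 mol/dm³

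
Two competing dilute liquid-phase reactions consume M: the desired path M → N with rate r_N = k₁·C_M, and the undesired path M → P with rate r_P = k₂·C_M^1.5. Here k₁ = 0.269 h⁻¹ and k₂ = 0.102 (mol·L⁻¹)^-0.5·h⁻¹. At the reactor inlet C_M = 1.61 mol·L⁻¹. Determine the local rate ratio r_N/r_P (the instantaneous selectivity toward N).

S_{N/P} = r_N/r_P = (k₁·C_M)/(k₂·C_M^1.5) = (k₁/k₂)·C_M^-0.5.
= (0.269×1.610) / (0.102×1.610^1.5) = 0.4331/0.2084 = 2.08.
The undesired path is higher order in M, so low C_M (CSTR or dilute feed) favours N.

2.08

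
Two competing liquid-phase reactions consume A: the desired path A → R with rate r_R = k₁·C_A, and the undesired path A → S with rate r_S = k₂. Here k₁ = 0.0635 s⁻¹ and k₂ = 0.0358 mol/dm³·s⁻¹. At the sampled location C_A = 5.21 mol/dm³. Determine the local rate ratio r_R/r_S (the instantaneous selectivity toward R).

9.24

S_{R/S} = r_R/r_S = (k₁·C_A)/(k₂) = (k₁/k₂)·C_A.
= (0.0635×5.210) / (0.0358) = 0.3308/0.03580 = 9.24.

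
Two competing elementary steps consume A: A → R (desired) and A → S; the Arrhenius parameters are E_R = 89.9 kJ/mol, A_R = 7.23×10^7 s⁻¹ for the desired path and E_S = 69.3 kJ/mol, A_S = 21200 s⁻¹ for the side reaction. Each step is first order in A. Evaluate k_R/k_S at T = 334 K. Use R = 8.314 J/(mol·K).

Since both paths have the same order in A, the concentration cancels and S_{R/S} = k_R/k_S = (A_R/A_S)·exp[(E_S−E_R)/(RT)].
(E_S−E_R)/(RT) = (69.3−89.9)×10³/(8.314×334) = -20600/2777 = -7.418.
k_R/k_S = (7.23×10^7/21200)·exp(-7.418) = 3410 × 6.001×10^-4 = 2.05.
Since E_R > E_S, raising the temperature improves selectivity toward R.

2.05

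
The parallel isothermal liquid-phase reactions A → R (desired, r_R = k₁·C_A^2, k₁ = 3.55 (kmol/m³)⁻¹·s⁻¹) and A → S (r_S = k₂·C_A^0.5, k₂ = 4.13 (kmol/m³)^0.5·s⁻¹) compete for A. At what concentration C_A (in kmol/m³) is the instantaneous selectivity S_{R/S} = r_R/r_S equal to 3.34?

2.47 kmol/m³

S_{R/S} = (k₁/k₂)·C_A^1.5 ⇒ C_A = (S·k₂/k₁)^(1/1.5).
= (3.34×4.13/3.55)^(0.6667) = (3.886)^(0.6667) = 2.47 kmol/m³.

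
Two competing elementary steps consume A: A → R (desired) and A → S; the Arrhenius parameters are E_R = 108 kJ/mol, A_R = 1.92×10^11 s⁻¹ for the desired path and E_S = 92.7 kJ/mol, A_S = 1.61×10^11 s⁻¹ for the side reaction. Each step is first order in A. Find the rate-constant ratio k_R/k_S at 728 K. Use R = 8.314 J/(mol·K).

k_R/k_S = (A_R/A_S)·exp[−(E_R−E_S)/(RT)] = (A_R/A_S)·exp[(E_S−E_R)/(RT)].
(E_S−E_R)/(RT) = (92.7−108)×10³/(8.314×728) = -15300/6053 = -2.528.
k_R/k_S = (1.92×10^11/1.61×10^11)·exp(-2.528) = 1.193 × 0.07983 = 0.0952.

0.0952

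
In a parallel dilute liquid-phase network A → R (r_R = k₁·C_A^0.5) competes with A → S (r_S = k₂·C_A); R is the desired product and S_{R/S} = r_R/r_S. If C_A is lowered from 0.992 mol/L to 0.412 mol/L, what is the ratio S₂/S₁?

S_{R/S} = (k₁/k₂)·C_A^-0.5, so S₂/S₁ = (C_{A,2}/C_{A,1})^-0.5.
= (0.412/0.992)^(-0.5) = (0.4153)^(-0.5) = 1.55.
Selectivity toward R rises as C_A falls — low-concentration operation is favoured.

1.55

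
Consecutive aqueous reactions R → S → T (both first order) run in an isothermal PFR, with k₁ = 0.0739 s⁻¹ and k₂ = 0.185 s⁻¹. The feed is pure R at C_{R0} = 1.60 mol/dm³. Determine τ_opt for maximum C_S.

8.26 s

For first-order series the maximum of C_S occurs at τ_opt = ln(k₂/k₁)/(k₂−k₁).
= ln(0.185/0.0739)/(0.185−0.0739) = ln(2.503)/0.1111 = 0.9176/0.1111 = 8.26 s.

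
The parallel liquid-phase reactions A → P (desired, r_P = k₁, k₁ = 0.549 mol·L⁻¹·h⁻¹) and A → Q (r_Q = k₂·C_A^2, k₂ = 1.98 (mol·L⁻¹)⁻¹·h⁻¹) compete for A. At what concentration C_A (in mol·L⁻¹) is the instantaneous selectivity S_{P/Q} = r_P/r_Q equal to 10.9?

0.159 mol·L⁻¹

S_{P/Q} = (k₁/k₂)·C_A^-2 ⇒ C_A = (S·k₂/k₁)^(-0.5).
= (10.9×1.98/0.549)^(-0.5) = (39.31)^(-0.5) = 0.159 mol·L⁻¹.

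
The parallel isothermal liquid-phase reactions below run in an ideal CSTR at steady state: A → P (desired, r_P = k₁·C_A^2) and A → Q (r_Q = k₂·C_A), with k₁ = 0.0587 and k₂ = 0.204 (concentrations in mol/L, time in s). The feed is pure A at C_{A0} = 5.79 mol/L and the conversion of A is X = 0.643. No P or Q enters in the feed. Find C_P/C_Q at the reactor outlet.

Exit C_A = C_{A0}(1−X) = 5.79×0.357 = 2.067 mol/L.
A CSTR operates uniformly at the exit composition, giving r_P = 0.2508 and r_Q = 0.4217 (each k·C_A^n at C_A = 2.067).
Overall selectivity = C_P/C_Q = r_Pτ/(r_Qτ) = r_P/r_Q = 0.595.

0.595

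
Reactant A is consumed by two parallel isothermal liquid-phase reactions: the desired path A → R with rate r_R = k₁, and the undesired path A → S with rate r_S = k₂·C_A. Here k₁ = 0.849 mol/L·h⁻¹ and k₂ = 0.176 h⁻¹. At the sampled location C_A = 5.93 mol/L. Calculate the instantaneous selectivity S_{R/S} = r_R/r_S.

0.813

S_{R/S} = r_R/r_S = (k₁)/(k₂·C_A) = (k₁/k₂)·C_A⁻¹.
= (0.849) / (0.176×5.930) = 0.8490/1.044 = 0.813.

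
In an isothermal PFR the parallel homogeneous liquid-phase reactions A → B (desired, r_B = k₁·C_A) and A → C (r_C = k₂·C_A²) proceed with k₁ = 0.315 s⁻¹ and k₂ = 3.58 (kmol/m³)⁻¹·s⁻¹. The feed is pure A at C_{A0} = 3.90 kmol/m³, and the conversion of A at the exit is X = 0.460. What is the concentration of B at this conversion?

0.0526 kmol/m³

C_A = C_{A0}(1−X) = 2.106 kmol/m³.
Along a PFR/batch, dC_B/dC_A = −r_B/(r_B+r_C) = −k₁/(k₁+k₂·C_A).
Integrating from C_{A0} to C_A: C_B = (0.315/3.58)·ln[(0.315+3.58·3.90)/(0.315+3.58·2.11)] = 0.08799·ln(14.28/7.854) = 0.05258 kmol/m³.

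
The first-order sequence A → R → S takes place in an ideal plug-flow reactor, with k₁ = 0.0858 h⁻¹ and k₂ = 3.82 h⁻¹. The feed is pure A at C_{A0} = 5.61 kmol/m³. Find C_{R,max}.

0.115 kmol/m³

Evaluating C_R at τ_opt = ln(k₂/k₁)/(k₂−k₁) gives C_{R,max}/C_{A0} = (k₁/k₂)^[k₂/(k₂−k₁)].
= (0.0858/3.82)^(3.82/(3.82−0.0858)) = (0.02246)^(1.023) = 0.02058.
C_{R,max} = 0.02058×5.61 = 0.115 kmol/m³.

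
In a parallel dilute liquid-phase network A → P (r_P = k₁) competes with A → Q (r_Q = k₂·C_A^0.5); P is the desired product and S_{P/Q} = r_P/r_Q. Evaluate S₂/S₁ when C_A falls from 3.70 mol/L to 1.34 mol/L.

S_{P/Q} = (k₁/k₂)·C_A^-0.5, so S₂/S₁ = (C_{A,2}/C_{A,1})^-0.5.
= (1.34/3.70)^(-0.5) = (0.3622)^(-0.5) = 1.66.
Selectivity toward P rises as C_A falls — low-concentration operation is favoured.

1.66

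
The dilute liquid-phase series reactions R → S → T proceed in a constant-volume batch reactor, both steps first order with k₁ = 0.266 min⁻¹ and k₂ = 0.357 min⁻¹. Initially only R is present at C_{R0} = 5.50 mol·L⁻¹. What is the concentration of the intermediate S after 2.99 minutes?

1.73 mol·L⁻¹

Solving the coupled first-order balances gives C_S(t) = [k₁/(k₂−k₁)]·C_{R0}·(e^(−k₁t) − e^(−k₂t)).
e^(−k₁t) = e^(−0.266×2.99) = e^(−0.7953) = 0.4514; e^(−k₂t) = e^(−1.067) = 0.3439.
C_S = 0.266×5.50/(0.357−0.266) × (0.4514−0.3439) = 16.08×0.1075 = 1.729 mol·L⁻¹.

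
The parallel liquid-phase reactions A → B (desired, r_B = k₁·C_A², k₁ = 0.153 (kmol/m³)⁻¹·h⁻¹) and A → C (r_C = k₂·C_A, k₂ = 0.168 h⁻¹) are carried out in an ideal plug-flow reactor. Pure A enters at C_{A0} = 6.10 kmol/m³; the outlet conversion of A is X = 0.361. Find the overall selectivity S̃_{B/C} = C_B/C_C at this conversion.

4.49

C_A = C_{A0}(1−X) = 3.898 kmol/m³.
Along a PFR/batch, dC_C/dC_A = −r_C/(r_B+r_C) = −k₂/(k₂+k₁·C_A).
Integrating from C_{A0} to C_A: C_C = (0.168/0.153)·ln[(0.168+0.153·6.10)/(0.168+0.153·3.90)] = 1.098·ln(1.101/0.7644) = 0.4010 kmol/m³.
Then C_B = (C_{A0}−C_A) − C_C = 2.202 − 0.4010 = 1.801 kmol/m³.
S̃_{B/C} = C_B/C_C = 1.801/0.4010 = 4.49.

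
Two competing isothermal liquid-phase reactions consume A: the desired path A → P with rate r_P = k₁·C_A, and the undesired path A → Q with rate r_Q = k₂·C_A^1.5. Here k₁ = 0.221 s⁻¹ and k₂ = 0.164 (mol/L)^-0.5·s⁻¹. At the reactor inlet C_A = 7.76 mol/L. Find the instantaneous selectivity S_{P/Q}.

S_{P/Q} = r_P/r_Q = (k₁·C_A)/(k₂·C_A^1.5) = (k₁/k₂)·C_A^-0.5.
= (0.221×7.760) / (0.164×7.760^1.5) = 1.715/3.545 = 0.484.

0.484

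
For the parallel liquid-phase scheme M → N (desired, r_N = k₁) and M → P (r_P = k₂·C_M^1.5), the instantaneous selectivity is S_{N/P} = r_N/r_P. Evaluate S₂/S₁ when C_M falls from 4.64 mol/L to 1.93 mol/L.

3.73

S_{N/P} = (k₁/k₂)·C_M^-1.5, so S₂/S₁ = (C_{M,2}/C_{M,1})^-1.5.
= (1.93/4.64)^(-1.5) = (0.4159)^(-1.5) = 3.73.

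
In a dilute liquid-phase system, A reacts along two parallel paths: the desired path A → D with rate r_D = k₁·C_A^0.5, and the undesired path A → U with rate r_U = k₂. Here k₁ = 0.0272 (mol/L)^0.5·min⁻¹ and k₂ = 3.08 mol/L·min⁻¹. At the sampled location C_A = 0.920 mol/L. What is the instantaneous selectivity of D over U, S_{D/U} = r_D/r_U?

S_{D/U} = r_D/r_U = (k₁·C_A^0.5)/(k₂) = (k₁/k₂)·C_A^0.5.
= (0.0272×0.9200^0.5) / (3.08) = 0.02609/3.080 = 0.00847.

0.00847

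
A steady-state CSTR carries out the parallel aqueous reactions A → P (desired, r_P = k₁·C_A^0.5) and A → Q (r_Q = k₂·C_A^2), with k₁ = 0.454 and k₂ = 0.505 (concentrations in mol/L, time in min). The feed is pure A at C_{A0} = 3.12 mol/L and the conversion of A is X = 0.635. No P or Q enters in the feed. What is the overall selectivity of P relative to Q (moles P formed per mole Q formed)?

0.740

Exit C_A = C_{A0}(1−X) = 3.12×0.365 = 1.139 mol/L.
Rates in a CSTR are evaluated at the outlet concentration: r_P = 0.454×1.139^0.5 = 0.4845, r_Q = 0.505×1.139^2 = 0.6549.
Overall selectivity = C_P/C_Q = r_Pτ/(r_Qτ) = r_P/r_Q = 0.740.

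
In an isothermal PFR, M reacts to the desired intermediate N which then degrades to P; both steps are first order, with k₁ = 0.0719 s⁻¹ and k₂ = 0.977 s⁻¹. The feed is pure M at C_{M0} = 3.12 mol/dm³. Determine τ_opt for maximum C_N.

For first-order series the maximum of C_N occurs at τ_opt = ln(k₂/k₁)/(k₂−k₁).
= ln(0.977/0.0719)/(0.977−0.0719) = ln(13.59)/0.9051 = 2.609/0.9051 = 2.88 s.

2.88 s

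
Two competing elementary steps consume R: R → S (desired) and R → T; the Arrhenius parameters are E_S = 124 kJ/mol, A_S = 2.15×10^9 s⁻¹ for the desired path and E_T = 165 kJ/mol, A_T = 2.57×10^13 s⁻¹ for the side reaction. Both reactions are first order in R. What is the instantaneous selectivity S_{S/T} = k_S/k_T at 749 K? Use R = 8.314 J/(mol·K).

k_S/k_T = (A_S/A_T)·exp[−(E_S−E_T)/(RT)] = (A_S/A_T)·exp[(E_T−E_S)/(RT)].
(E_T−E_S)/(RT) = (165−124)×10³/(8.314×749) = 41000/6227 = 6.584.
k_S/k_T = (2.15×10^9/2.57×10^13)·exp(6.584) = 8.366×10^-5 × 723.5 = 0.0605.
Since E_S < E_T, lowering the temperature improves selectivity toward S.

0.0605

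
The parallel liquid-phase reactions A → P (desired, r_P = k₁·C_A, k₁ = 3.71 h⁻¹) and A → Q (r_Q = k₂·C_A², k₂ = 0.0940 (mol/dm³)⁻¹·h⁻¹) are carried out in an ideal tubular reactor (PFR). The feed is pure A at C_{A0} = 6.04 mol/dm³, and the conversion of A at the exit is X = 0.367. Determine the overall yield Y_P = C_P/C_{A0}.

C_A = C_{A0}(1−X) = 3.823 mol/dm³.
Along a PFR/batch, dC_P/dC_A = −r_P/(r_P+r_Q) = −k₁/(k₁+k₂·C_A).
Integrating from C_{A0} to C_A: C_P = (3.71/0.0940)·ln[(3.71+0.0940·6.04)/(3.71+0.0940·3.82)] = 39.47·ln(4.278/4.069) = 1.971 mol/dm³.
Y_P = C_P/C_{A0} = 1.971/6.04 = 0.326.

0.326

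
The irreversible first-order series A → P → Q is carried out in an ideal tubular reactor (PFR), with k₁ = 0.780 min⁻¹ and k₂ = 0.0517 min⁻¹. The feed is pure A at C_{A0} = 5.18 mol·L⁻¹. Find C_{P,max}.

Evaluating C_P at τ_opt = ln(k₂/k₁)/(k₂−k₁) gives C_{P,max}/C_{A0} = (k₁/k₂)^[k₂/(k₂−k₁)].
= (0.780/0.0517)^(0.0517/(0.0517−0.780)) = (15.09)^(-0.07099) = 0.8248.
C_{P,max} = 0.8248×5.18 = 4.27 mol·L⁻¹.

4.27 mol·L⁻¹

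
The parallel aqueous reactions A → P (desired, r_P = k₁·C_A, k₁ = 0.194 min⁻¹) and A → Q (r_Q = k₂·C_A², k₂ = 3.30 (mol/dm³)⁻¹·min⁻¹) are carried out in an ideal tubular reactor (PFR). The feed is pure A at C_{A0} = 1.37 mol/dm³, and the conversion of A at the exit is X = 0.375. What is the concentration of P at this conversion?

0.0262 mol/dm³

C_A = C_{A0}(1−X) = 0.8563 mol/dm³.
Along a PFR/batch, dC_P/dC_A = −r_P/(r_P+r_Q) = −k₁/(k₁+k₂·C_A).
Integrating from C_{A0} to C_A: C_P = (0.194/3.30)·ln[(0.194+3.30·1.37)/(0.194+3.30·0.856)] = 0.05879·ln(4.715/3.020) = 0.02620 mol/dm³.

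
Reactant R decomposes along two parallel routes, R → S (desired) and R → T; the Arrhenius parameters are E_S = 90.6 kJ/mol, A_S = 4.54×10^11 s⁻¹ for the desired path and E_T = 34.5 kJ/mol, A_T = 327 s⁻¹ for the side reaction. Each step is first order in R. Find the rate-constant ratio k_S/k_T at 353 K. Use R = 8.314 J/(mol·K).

With equal orders, S_{S/T} = k_S/k_T = (A_S/A_T)·exp[(E_T−E_S)/(RT)].
(E_T−E_S)/(RT) = (34.5−90.6)×10³/(8.314×353) = -56100/2935 = -19.12.
k_S/k_T = (4.54×10^11/327)·exp(-19.12) = 1.388×10^9 × 4.993×10^-9 = 6.93.
Since E_S > E_T, raising the temperature improves selectivity toward S.

6.93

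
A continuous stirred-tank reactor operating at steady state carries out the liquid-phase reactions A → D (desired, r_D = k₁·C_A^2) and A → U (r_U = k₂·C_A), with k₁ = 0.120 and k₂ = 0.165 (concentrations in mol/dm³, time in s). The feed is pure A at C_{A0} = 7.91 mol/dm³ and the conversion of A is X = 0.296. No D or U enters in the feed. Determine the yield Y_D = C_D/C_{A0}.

0.237

Exit C_A = C_{A0}(1−X) = 7.91×0.704 = 5.569 mol/dm³.
Rates in a CSTR are evaluated at the outlet concentration: r_D = 0.120×5.569^2 = 3.721, r_U = 0.165×5.569 = 0.9188.
Fraction of consumed A going to D: r_D/(r_D+r_U) = 0.8020.
C_D = 0.8020·C_{A0}·X = 0.8020×7.91×0.296 = 1.88 mol/dm³; Y_D = C_D/C_{A0} = 0.237.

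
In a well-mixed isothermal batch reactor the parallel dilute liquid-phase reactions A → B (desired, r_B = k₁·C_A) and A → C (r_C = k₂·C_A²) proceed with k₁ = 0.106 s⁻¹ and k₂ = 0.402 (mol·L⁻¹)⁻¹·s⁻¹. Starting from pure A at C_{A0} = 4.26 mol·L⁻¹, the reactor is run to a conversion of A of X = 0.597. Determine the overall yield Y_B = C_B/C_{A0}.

0.0511

C_A = C_{A0}(1−X) = 1.717 mol·L⁻¹.
Along a PFR/batch, dC_B/dC_A = −r_B/(r_B+r_C) = −k₁/(k₁+k₂·C_A).
Integrating from C_{A0} to C_A: C_B = (0.106/0.402)·ln[(0.106+0.402·4.26)/(0.106+0.402·1.72)] = 0.2637·ln(1.819/0.7961) = 0.2178 mol·L⁻¹.
Y_B = C_B/C_{A0} = 0.2178/4.26 = 0.0511.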